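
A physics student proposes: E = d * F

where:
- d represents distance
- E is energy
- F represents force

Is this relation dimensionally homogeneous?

Yes

d (distance) has dimensions [L].
E (energy) has dimensions [L^2 M T^-2].
F (force) has dimensions [L M T^-2].

Left side: [L^2 M T^-2]
Right side: [L^2 M T^-2]

Both sides have the same dimensions, so the equation is dimensionally consistent.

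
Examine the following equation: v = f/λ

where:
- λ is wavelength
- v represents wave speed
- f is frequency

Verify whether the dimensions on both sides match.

No

λ (wavelength) has dimensions [L].
v (wave speed) has dimensions [L T^-1].
f (frequency) has dimensions [T^-1].

Left side: [L T^-1]
Right side: [L^-1 T^-1]

The two sides have different dimensions, so the equation is NOT dimensionally consistent.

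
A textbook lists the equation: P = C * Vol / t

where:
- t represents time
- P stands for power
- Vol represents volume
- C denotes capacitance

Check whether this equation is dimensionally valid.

No

t (time) has dimensions [T].
P (power) has dimensions [L^2 M T^-3].
Vol (volume) has dimensions [L^3].
C (capacitance) has dimensions [I^2 L^-2 M^-1 T^4].

Left side: [L^2 M T^-3]
Right side: [I^2 L M^-1 T^3]

The two sides have different dimensions, so the equation is NOT dimensionally consistent.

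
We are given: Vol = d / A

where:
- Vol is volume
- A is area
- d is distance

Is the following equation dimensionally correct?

No

Vol (volume) has dimensions [L^3].
A (area) has dimensions [L^2].
d (distance) has dimensions [L].

Left side: [L^3]
Right side: [L^-1]

The two sides have different dimensions, so the equation is NOT dimensionally consistent.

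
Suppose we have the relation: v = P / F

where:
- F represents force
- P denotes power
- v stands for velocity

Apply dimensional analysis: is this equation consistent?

Yes

F (force) has dimensions [L M T^-2].
P (power) has dimensions [L^2 M T^-3].
v (velocity) has dimensions [L T^-1].

Left side: [L T^-1]
Right side: [L T^-1]

Both sides have the same dimensions, so the equation is dimensionally consistent.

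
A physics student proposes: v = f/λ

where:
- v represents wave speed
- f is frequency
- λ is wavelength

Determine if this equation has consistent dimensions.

No

v (wave speed) has dimensions [L T^-1].
f (frequency) has dimensions [T^-1].
λ (wavelength) has dimensions [L].

Left side: [L T^-1]
Right side: [L^-1 T^-1]

The two sides have different dimensions, so the equation is NOT dimensionally consistent.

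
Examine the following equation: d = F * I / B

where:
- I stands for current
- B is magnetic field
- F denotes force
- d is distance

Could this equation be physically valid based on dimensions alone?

No

I (current) has dimensions [I].
B (magnetic field) has dimensions [I^-1 M T^-2].
F (force) has dimensions [L M T^-2].
d (distance) has dimensions [L].

Left side: [L]
Right side: [I^2 L]

The two sides have different dimensions, so the equation is NOT dimensionally consistent.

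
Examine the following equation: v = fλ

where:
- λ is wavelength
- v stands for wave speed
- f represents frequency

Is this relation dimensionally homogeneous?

Yes

λ (wavelength) has dimensions [L].
v (wave speed) has dimensions [L T^-1].
f (frequency) has dimensions [T^-1].

Left side: [L T^-1]
Right side: [L T^-1]

Both sides have the same dimensions, so the equation is dimensionally consistent.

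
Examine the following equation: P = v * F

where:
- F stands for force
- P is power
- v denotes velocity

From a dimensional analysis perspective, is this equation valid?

Yes

F (force) has dimensions [L M T^-2].
P (power) has dimensions [L^2 M T^-3].
v (velocity) has dimensions [L T^-1].

Left side: [L^2 M T^-3]
Right side: [L^2 M T^-3]

Both sides have the same dimensions, so the equation is dimensionally consistent.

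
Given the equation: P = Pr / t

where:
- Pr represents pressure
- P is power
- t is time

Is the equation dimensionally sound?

No

Pr (pressure) has dimensions [L^-1 M T^-2].
P (power) has dimensions [L^2 M T^-3].
t (time) has dimensions [T].

Left side: [L^2 M T^-3]
Right side: [L^-1 M T^-3]

The two sides have different dimensions, so the equation is NOT dimensionally consistent.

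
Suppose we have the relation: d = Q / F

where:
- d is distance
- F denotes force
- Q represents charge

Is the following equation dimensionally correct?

No

d (distance) has dimensions [L].
F (force) has dimensions [L M T^-2].
Q (charge) has dimensions [I T].

Left side: [L]
Right side: [I L^-1 M^-1 T^3]

The two sides have different dimensions, so the equation is NOT dimensionally consistent.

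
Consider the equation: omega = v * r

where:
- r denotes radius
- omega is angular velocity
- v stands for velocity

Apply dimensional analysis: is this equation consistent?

No

r (radius) has dimensions [L].
omega (angular velocity) has dimensions [T^-1].
v (velocity) has dimensions [L T^-1].

Left side: [T^-1]
Right side: [L^2 T^-1]

The two sides have different dimensions, so the equation is NOT dimensionally consistent.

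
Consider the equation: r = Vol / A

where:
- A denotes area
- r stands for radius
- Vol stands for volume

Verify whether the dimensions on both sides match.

Yes

A (area) has dimensions [L^2].
r (radius) has dimensions [L].
Vol (volume) has dimensions [L^3].

Left side: [L]
Right side: [L]

Both sides have the same dimensions, so the equation is dimensionally consistent.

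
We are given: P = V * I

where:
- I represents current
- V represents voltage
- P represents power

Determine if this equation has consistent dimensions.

Yes

I (current) has dimensions [I].
V (voltage) has dimensions [I^-1 L^2 M T^-3].
P (power) has dimensions [L^2 M T^-3].

Left side: [L^2 M T^-3]
Right side: [L^2 M T^-3]

Both sides have the same dimensions, so the equation is dimensionally consistent.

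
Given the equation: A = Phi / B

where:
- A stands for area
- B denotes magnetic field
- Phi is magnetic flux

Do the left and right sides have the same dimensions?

Yes

A (area) has dimensions [L^2].
B (magnetic field) has dimensions [I^-1 M T^-2].
Phi (magnetic flux) has dimensions [I^-1 L^2 M T^-2].

Left side: [L^2]
Right side: [L^2]

Both sides have the same dimensions, so the equation is dimensionally consistent.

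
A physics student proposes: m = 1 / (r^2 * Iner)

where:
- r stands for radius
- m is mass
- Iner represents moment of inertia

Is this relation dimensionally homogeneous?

No

r (radius) has dimensions [L].
m (mass) has dimensions [M].
Iner (moment of inertia) has dimensions [L^2 M].

Left side: [M]
Right side: [L^-4 M^-1]

The two sides have different dimensions, so the equation is NOT dimensionally consistent.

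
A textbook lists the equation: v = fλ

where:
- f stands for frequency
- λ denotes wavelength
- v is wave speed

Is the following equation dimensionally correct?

Yes

f (frequency) has dimensions [T^-1].
λ (wavelength) has dimensions [L].
v (wave speed) has dimensions [L T^-1].

Left side: [L T^-1]
Right side: [L T^-1]

Both sides have the same dimensions, so the equation is dimensionally consistent.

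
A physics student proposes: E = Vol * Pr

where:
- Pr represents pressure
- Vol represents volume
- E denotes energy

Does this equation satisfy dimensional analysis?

Yes

Pr (pressure) has dimensions [L^-1 M T^-2].
Vol (volume) has dimensions [L^3].
E (energy) has dimensions [L^2 M T^-2].

Left side: [L^2 M T^-2]
Right side: [L^2 M T^-2]

Both sides have the same dimensions, so the equation is dimensionally consistent.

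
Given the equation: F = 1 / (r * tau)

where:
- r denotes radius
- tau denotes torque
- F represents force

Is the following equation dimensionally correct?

No

r (radius) has dimensions [L].
tau (torque) has dimensions [L^2 M T^-2].
F (force) has dimensions [L M T^-2].

Left side: [L M T^-2]
Right side: [L^-3 M^-1 T^2]

The two sides have different dimensions, so the equation is NOT dimensionally consistent.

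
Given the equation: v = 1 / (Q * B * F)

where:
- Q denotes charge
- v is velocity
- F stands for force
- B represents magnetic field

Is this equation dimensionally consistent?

No

Q (charge) has dimensions [I T].
v (velocity) has dimensions [L T^-1].
F (force) has dimensions [L M T^-2].
B (magnetic field) has dimensions [I^-1 M T^-2].

Left side: [L T^-1]
Right side: [L^-1 M^-2 T^3]

The two sides have different dimensions, so the equation is NOT dimensionally consistent.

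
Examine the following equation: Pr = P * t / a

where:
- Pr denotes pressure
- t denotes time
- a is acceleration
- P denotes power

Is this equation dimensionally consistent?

No

Pr (pressure) has dimensions [L^-1 M T^-2].
t (time) has dimensions [T].
a (acceleration) has dimensions [L T^-2].
P (power) has dimensions [L^2 M T^-3].

Left side: [L^-1 M T^-2]
Right side: [L M]

The two sides have different dimensions, so the equation is NOT dimensionally consistent.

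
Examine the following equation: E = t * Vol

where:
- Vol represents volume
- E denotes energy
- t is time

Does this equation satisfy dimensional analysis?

No

Vol (volume) has dimensions [L^3].
E (energy) has dimensions [L^2 M T^-2].
t (time) has dimensions [T].

Left side: [L^2 M T^-2]
Right side: [L^3 T]

The two sides have different dimensions, so the equation is NOT dimensionally consistent.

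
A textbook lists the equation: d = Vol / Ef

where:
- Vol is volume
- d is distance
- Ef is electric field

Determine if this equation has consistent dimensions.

No

Vol (volume) has dimensions [L^3].
d (distance) has dimensions [L].
Ef (electric field) has dimensions [I^-1 L M T^-3].

Left side: [L]
Right side: [I L^2 M^-1 T^3]

The two sides have different dimensions, so the equation is NOT dimensionally consistent.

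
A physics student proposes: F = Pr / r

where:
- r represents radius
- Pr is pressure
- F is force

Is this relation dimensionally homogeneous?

No

r (radius) has dimensions [L].
Pr (pressure) has dimensions [L^-1 M T^-2].
F (force) has dimensions [L M T^-2].

Left side: [L M T^-2]
Right side: [L^-2 M T^-2]

The two sides have different dimensions, so the equation is NOT dimensionally consistent.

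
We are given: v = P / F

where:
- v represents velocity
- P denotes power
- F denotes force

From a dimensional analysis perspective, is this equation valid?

Yes

v (velocity) has dimensions [L T^-1].
P (power) has dimensions [L^2 M T^-3].
F (force) has dimensions [L M T^-2].

Left side: [L T^-1]
Right side: [L T^-1]

Both sides have the same dimensions, so the equation is dimensionally consistent.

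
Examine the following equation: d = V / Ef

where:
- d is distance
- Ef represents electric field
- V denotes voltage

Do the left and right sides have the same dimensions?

Yes

d (distance) has dimensions [L].
Ef (electric field) has dimensions [I^-1 L M T^-3].
V (voltage) has dimensions [I^-1 L^2 M T^-3].

Left side: [L]
Right side: [L]

Both sides have the same dimensions, so the equation is dimensionally consistent.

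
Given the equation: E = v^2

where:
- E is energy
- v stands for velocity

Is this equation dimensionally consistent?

No

E (energy) has dimensions [L^2 M T^-2].
v (velocity) has dimensions [L T^-1].

Left side: [L^2 M T^-2]
Right side: [L^2 T^-2]

The two sides have different dimensions, so the equation is NOT dimensionally consistent.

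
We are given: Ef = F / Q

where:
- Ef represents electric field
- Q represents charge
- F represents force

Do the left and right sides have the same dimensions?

Yes

Ef (electric field) has dimensions [I^-1 L M T^-3].
Q (charge) has dimensions [I T].
F (force) has dimensions [L M T^-2].

Left side: [I^-1 L M T^-3]
Right side: [I^-1 L M T^-3]

Both sides have the same dimensions, so the equation is dimensionally consistent.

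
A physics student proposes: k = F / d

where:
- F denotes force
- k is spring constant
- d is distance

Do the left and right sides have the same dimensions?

Yes

F (force) has dimensions [L M T^-2].
k (spring constant) has dimensions [M T^-2].
d (distance) has dimensions [L].

Left side: [M T^-2]
Right side: [M T^-2]

Both sides have the same dimensions, so the equation is dimensionally consistent.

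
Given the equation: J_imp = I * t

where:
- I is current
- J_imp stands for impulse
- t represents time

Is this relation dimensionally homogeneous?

No

I (current) has dimensions [I].
J_imp (impulse) has dimensions [L M T^-1].
t (time) has dimensions [T].

Left side: [L M T^-1]
Right side: [I T]

The two sides have different dimensions, so the equation is NOT dimensionally consistent.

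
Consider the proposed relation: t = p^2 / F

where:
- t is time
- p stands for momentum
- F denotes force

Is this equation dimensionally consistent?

No

t (time) has dimensions [T].
p (momentum) has dimensions [L M T^-1].
F (force) has dimensions [L M T^-2].

Left side: [T]
Right side: [L M]

The two sides have different dimensions, so the equation is NOT dimensionally consistent.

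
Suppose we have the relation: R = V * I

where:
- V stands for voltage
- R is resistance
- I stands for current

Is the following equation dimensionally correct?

No

V (voltage) has dimensions [I^-1 L^2 M T^-3].
R (resistance) has dimensions [I^-2 L^2 M T^-3].
I (current) has dimensions [I].

Left side: [I^-2 L^2 M T^-3]
Right side: [L^2 M T^-3]

The two sides have different dimensions, so the equation is NOT dimensionally consistent.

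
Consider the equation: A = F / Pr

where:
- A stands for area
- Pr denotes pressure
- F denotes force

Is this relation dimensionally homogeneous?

Yes

A (area) has dimensions [L^2].
Pr (pressure) has dimensions [L^-1 M T^-2].
F (force) has dimensions [L M T^-2].

Left side: [L^2]
Right side: [L^2]

Both sides have the same dimensions, so the equation is dimensionally consistent.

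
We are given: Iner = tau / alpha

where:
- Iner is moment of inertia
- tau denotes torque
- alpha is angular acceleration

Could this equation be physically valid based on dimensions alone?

Yes

Iner (moment of inertia) has dimensions [L^2 M].
tau (torque) has dimensions [L^2 M T^-2].
alpha (angular acceleration) has dimensions [T^-2].

Left side: [L^2 M]
Right side: [L^2 M]

Both sides have the same dimensions, so the equation is dimensionally consistent.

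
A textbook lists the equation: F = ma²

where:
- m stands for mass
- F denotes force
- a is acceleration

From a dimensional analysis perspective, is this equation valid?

No

m (mass) has dimensions [M].
F (force) has dimensions [L M T^-2].
a (acceleration) has dimensions [L T^-2].

Left side: [L M T^-2]
Right side: [L^2 M T^-4]

The two sides have different dimensions, so the equation is NOT dimensionally consistent.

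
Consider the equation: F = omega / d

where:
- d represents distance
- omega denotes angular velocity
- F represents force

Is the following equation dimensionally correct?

No

d (distance) has dimensions [L].
omega (angular velocity) has dimensions [T^-1].
F (force) has dimensions [L M T^-2].

Left side: [L M T^-2]
Right side: [L^-1 T^-1]

The two sides have different dimensions, so the equation is NOT dimensionally consistent.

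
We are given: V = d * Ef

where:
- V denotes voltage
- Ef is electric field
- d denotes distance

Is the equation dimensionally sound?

Yes

V (voltage) has dimensions [I^-1 L^2 M T^-3].
Ef (electric field) has dimensions [I^-1 L M T^-3].
d (distance) has dimensions [L].

Left side: [I^-1 L^2 M T^-3]
Right side: [I^-1 L^2 M T^-3]

Both sides have the same dimensions, so the equation is dimensionally consistent.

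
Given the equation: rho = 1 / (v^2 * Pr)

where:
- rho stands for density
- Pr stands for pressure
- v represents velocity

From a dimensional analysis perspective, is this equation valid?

No

rho (density) has dimensions [L^-3 M].
Pr (pressure) has dimensions [L^-1 M T^-2].
v (velocity) has dimensions [L T^-1].

Left side: [L^-3 M]
Right side: [L^-1 M^-1 T^4]

The two sides have different dimensions, so the equation is NOT dimensionally consistent.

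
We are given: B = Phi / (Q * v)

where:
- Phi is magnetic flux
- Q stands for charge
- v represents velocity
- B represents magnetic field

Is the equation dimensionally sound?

No

Phi (magnetic flux) has dimensions [I^-1 L^2 M T^-2].
Q (charge) has dimensions [I T].
v (velocity) has dimensions [L T^-1].
B (magnetic field) has dimensions [I^-1 M T^-2].

Left side: [I^-1 M T^-2]
Right side: [I^-2 L M T^-2]

The two sides have different dimensions, so the equation is NOT dimensionally consistent.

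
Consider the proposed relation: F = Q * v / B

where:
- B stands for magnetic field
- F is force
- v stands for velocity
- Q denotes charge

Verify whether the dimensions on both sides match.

No

B (magnetic field) has dimensions [I^-1 M T^-2].
F (force) has dimensions [L M T^-2].
v (velocity) has dimensions [L T^-1].
Q (charge) has dimensions [I T].

Left side: [L M T^-2]
Right side: [I^2 L M^-1 T^2]

The two sides have different dimensions, so the equation is NOT dimensionally consistent.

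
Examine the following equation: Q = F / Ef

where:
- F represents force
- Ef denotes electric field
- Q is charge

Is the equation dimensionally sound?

Yes

F (force) has dimensions [L M T^-2].
Ef (electric field) has dimensions [I^-1 L M T^-3].
Q (charge) has dimensions [I T].

Left side: [I T]
Right side: [I T]

Both sides have the same dimensions, so the equation is dimensionally consistent.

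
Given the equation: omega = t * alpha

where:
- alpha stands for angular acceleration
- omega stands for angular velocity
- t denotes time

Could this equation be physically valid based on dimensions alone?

Yes

alpha (angular acceleration) has dimensions [T^-2].
omega (angular velocity) has dimensions [T^-1].
t (time) has dimensions [T].

Left side: [T^-1]
Right side: [T^-1]

Both sides have the same dimensions, so the equation is dimensionally consistent.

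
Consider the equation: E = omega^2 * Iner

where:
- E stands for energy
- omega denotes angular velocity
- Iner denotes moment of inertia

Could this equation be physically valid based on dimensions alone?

Yes

E (energy) has dimensions [L^2 M T^-2].
omega (angular velocity) has dimensions [T^-1].
Iner (moment of inertia) has dimensions [L^2 M].

Left side: [L^2 M T^-2]
Right side: [L^2 M T^-2]

Both sides have the same dimensions, so the equation is dimensionally consistent.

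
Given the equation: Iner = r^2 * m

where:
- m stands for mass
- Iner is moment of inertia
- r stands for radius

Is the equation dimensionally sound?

Yes

m (mass) has dimensions [M].
Iner (moment of inertia) has dimensions [L^2 M].
r (radius) has dimensions [L].

Left side: [L^2 M]
Right side: [L^2 M]

Both sides have the same dimensions, so the equation is dimensionally consistent.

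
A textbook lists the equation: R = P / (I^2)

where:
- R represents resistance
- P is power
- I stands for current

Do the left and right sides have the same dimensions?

Yes

R (resistance) has dimensions [I^-2 L^2 M T^-3].
P (power) has dimensions [L^2 M T^-3].
I (current) has dimensions [I].

Left side: [I^-2 L^2 M T^-3]
Right side: [I^-2 L^2 M T^-3]

Both sides have the same dimensions, so the equation is dimensionally consistent.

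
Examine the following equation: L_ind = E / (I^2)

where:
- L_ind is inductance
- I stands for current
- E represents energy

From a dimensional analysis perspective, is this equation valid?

Yes

L_ind (inductance) has dimensions [I^-2 L^2 M T^-2].
I (current) has dimensions [I].
E (energy) has dimensions [L^2 M T^-2].

Left side: [I^-2 L^2 M T^-2]
Right side: [I^-2 L^2 M T^-2]

Both sides have the same dimensions, so the equation is dimensionally consistent.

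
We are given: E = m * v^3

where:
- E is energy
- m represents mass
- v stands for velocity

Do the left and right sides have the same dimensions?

No

E (energy) has dimensions [L^2 M T^-2].
m (mass) has dimensions [M].
v (velocity) has dimensions [L T^-1].

Left side: [L^2 M T^-2]
Right side: [L^3 M T^-3]

The two sides have different dimensions, so the equation is NOT dimensionally consistent.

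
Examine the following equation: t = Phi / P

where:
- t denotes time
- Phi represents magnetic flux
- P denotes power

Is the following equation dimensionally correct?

No

t (time) has dimensions [T].
Phi (magnetic flux) has dimensions [I^-1 L^2 M T^-2].
P (power) has dimensions [L^2 M T^-3].

Left side: [T]
Right side: [I^-1 T]

The two sides have different dimensions, so the equation is NOT dimensionally consistent.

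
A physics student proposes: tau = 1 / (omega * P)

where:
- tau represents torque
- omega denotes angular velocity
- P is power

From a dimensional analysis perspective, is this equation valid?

No

tau (torque) has dimensions [L^2 M T^-2].
omega (angular velocity) has dimensions [T^-1].
P (power) has dimensions [L^2 M T^-3].

Left side: [L^2 M T^-2]
Right side: [L^-2 M^-1 T^4]

The two sides have different dimensions, so the equation is NOT dimensionally consistent.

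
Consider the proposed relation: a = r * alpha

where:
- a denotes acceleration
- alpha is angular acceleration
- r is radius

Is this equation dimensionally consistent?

Yes

a (acceleration) has dimensions [L T^-2].
alpha (angular acceleration) has dimensions [T^-2].
r (radius) has dimensions [L].

Left side: [L T^-2]
Right side: [L T^-2]

Both sides have the same dimensions, so the equation is dimensionally consistent.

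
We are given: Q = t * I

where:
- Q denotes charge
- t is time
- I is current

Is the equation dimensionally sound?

Yes

Q (charge) has dimensions [I T].
t (time) has dimensions [T].
I (current) has dimensions [I].

Left side: [I T]
Right side: [I T]

Both sides have the same dimensions, so the equation is dimensionally consistent.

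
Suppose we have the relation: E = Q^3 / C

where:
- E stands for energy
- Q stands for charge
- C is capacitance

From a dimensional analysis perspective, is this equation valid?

No

E (energy) has dimensions [L^2 M T^-2].
Q (charge) has dimensions [I T].
C (capacitance) has dimensions [I^2 L^-2 M^-1 T^4].

Left side: [L^2 M T^-2]
Right side: [I L^2 M T^-1]

The two sides have different dimensions, so the equation is NOT dimensionally consistent.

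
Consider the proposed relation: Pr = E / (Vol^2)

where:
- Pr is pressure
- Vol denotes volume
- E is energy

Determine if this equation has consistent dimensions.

No

Pr (pressure) has dimensions [L^-1 M T^-2].
Vol (volume) has dimensions [L^3].
E (energy) has dimensions [L^2 M T^-2].

Left side: [L^-1 M T^-2]
Right side: [L^-4 M T^-2]

The two sides have different dimensions, so the equation is NOT dimensionally consistent.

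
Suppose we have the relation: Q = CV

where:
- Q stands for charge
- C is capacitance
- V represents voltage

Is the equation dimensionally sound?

Yes

Q (charge) has dimensions [I T].
C (capacitance) has dimensions [I^2 L^-2 M^-1 T^4].
V (voltage) has dimensions [I^-1 L^2 M T^-3].

Left side: [I T]
Right side: [I T]

Both sides have the same dimensions, so the equation is dimensionally consistent.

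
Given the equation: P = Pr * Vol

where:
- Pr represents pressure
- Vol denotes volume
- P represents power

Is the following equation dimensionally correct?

No

Pr (pressure) has dimensions [L^-1 M T^-2].
Vol (volume) has dimensions [L^3].
P (power) has dimensions [L^2 M T^-3].

Left side: [L^2 M T^-3]
Right side: [L^2 M T^-2]

The two sides have different dimensions, so the equation is NOT dimensionally consistent.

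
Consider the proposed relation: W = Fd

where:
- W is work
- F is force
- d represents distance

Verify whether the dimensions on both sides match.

Yes

W (work) has dimensions [L^2 M T^-2].
F (force) has dimensions [L M T^-2].
d (distance) has dimensions [L].

Left side: [L^2 M T^-2]
Right side: [L^2 M T^-2]

Both sides have the same dimensions, so the equation is dimensionally consistent.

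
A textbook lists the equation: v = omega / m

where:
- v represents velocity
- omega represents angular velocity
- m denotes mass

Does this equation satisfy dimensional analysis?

No

v (velocity) has dimensions [L T^-1].
omega (angular velocity) has dimensions [T^-1].
m (mass) has dimensions [M].

Left side: [L T^-1]
Right side: [M^-1 T^-1]

The two sides have different dimensions, so the equation is NOT dimensionally consistent.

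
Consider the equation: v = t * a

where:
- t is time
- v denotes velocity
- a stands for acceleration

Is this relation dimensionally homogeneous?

Yes

t (time) has dimensions [T].
v (velocity) has dimensions [L T^-1].
a (acceleration) has dimensions [L T^-2].

Left side: [L T^-1]
Right side: [L T^-1]

Both sides have the same dimensions, so the equation is dimensionally consistent.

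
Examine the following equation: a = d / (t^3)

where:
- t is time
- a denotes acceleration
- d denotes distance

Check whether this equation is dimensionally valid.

No

t (time) has dimensions [T].
a (acceleration) has dimensions [L T^-2].
d (distance) has dimensions [L].

Left side: [L T^-2]
Right side: [L T^-3]

The two sides have different dimensions, so the equation is NOT dimensionally consistent.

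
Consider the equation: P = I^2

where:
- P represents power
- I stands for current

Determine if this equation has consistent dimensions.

No

P (power) has dimensions [L^2 M T^-3].
I (current) has dimensions [I].

Left side: [L^2 M T^-3]
Right side: [I^2]

The two sides have different dimensions, so the equation is NOT dimensionally consistent.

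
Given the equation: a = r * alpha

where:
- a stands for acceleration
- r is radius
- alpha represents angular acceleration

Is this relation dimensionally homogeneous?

Yes

a (acceleration) has dimensions [L T^-2].
r (radius) has dimensions [L].
alpha (angular acceleration) has dimensions [T^-2].

Left side: [L T^-2]
Right side: [L T^-2]

Both sides have the same dimensions, so the equation is dimensionally consistent.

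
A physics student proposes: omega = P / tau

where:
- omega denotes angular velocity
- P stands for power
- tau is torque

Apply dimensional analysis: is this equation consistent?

Yes

omega (angular velocity) has dimensions [T^-1].
P (power) has dimensions [L^2 M T^-3].
tau (torque) has dimensions [L^2 M T^-2].

Left side: [T^-1]
Right side: [T^-1]

Both sides have the same dimensions, so the equation is dimensionally consistent.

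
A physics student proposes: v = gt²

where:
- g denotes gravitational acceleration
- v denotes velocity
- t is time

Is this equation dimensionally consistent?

No

g (gravitational acceleration) has dimensions [L T^-2].
v (velocity) has dimensions [L T^-1].
t (time) has dimensions [T].

Left side: [L T^-1]
Right side: [L]

The two sides have different dimensions, so the equation is NOT dimensionally consistent.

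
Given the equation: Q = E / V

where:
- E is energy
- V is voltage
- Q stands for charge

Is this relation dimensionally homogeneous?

Yes

E (energy) has dimensions [L^2 M T^-2].
V (voltage) has dimensions [I^-1 L^2 M T^-3].
Q (charge) has dimensions [I T].

Left side: [I T]
Right side: [I T]

Both sides have the same dimensions, so the equation is dimensionally consistent.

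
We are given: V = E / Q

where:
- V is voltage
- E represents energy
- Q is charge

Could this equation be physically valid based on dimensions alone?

Yes

V (voltage) has dimensions [I^-1 L^2 M T^-3].
E (energy) has dimensions [L^2 M T^-2].
Q (charge) has dimensions [I T].

Left side: [I^-1 L^2 M T^-3]
Right side: [I^-1 L^2 M T^-3]

Both sides have the same dimensions, so the equation is dimensionally consistent.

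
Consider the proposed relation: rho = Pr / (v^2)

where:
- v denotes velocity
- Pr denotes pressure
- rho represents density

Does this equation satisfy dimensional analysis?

Yes

v (velocity) has dimensions [L T^-1].
Pr (pressure) has dimensions [L^-1 M T^-2].
rho (density) has dimensions [L^-3 M].

Left side: [L^-3 M]
Right side: [L^-3 M]

Both sides have the same dimensions, so the equation is dimensionally consistent.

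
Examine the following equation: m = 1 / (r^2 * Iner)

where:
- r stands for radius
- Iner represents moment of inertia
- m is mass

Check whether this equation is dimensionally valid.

No

r (radius) has dimensions [L].
Iner (moment of inertia) has dimensions [L^2 M].
m (mass) has dimensions [M].

Left side: [M]
Right side: [L^-4 M^-1]

The two sides have different dimensions, so the equation is NOT dimensionally consistent.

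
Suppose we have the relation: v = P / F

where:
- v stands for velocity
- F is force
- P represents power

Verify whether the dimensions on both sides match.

Yes

v (velocity) has dimensions [L T^-1].
F (force) has dimensions [L M T^-2].
P (power) has dimensions [L^2 M T^-3].

Left side: [L T^-1]
Right side: [L T^-1]

Both sides have the same dimensions, so the equation is dimensionally consistent.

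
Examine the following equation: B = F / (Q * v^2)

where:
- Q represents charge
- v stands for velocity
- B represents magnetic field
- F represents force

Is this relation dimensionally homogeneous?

No

Q (charge) has dimensions [I T].
v (velocity) has dimensions [L T^-1].
B (magnetic field) has dimensions [I^-1 M T^-2].
F (force) has dimensions [L M T^-2].

Left side: [I^-1 M T^-2]
Right side: [I^-1 L^-1 M T^-1]

The two sides have different dimensions, so the equation is NOT dimensionally consistent.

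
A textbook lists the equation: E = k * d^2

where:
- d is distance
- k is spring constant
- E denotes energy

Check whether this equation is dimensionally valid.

Yes

d (distance) has dimensions [L].
k (spring constant) has dimensions [M T^-2].
E (energy) has dimensions [L^2 M T^-2].

Left side: [L^2 M T^-2]
Right side: [L^2 M T^-2]

Both sides have the same dimensions, so the equation is dimensionally consistent.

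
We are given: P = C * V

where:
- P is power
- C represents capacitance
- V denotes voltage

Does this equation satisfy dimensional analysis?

No

P (power) has dimensions [L^2 M T^-3].
C (capacitance) has dimensions [I^2 L^-2 M^-1 T^4].
V (voltage) has dimensions [I^-1 L^2 M T^-3].

Left side: [L^2 M T^-3]
Right side: [I T]

The two sides have different dimensions, so the equation is NOT dimensionally consistent.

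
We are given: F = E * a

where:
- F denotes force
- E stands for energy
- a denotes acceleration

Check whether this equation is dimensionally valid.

No

F (force) has dimensions [L M T^-2].
E (energy) has dimensions [L^2 M T^-2].
a (acceleration) has dimensions [L T^-2].

Left side: [L M T^-2]
Right side: [L^3 M T^-4]

The two sides have different dimensions, so the equation is NOT dimensionally consistent.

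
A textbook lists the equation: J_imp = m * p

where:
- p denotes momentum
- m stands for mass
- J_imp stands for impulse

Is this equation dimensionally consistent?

No

p (momentum) has dimensions [L M T^-1].
m (mass) has dimensions [M].
J_imp (impulse) has dimensions [L M T^-1].

Left side: [L M T^-1]
Right side: [L M^2 T^-1]

The two sides have different dimensions, so the equation is NOT dimensionally consistent.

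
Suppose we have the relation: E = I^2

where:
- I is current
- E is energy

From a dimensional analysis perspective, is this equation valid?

No

I (current) has dimensions [I].
E (energy) has dimensions [L^2 M T^-2].

Left side: [L^2 M T^-2]
Right side: [I^2]

The two sides have different dimensions, so the equation is NOT dimensionally consistent.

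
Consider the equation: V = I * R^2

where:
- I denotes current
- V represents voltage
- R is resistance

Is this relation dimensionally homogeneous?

No

I (current) has dimensions [I].
V (voltage) has dimensions [I^-1 L^2 M T^-3].
R (resistance) has dimensions [I^-2 L^2 M T^-3].

Left side: [I^-1 L^2 M T^-3]
Right side: [I^-3 L^4 M^2 T^-6]

The two sides have different dimensions, so the equation is NOT dimensionally consistent.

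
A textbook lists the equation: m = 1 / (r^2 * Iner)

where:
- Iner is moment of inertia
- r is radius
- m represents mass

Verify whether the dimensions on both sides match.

No

Iner (moment of inertia) has dimensions [L^2 M].
r (radius) has dimensions [L].
m (mass) has dimensions [M].

Left side: [M]
Right side: [L^-4 M^-1]

The two sides have different dimensions, so the equation is NOT dimensionally consistent.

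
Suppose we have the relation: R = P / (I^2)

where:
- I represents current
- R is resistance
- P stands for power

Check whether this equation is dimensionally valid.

Yes

I (current) has dimensions [I].
R (resistance) has dimensions [I^-2 L^2 M T^-3].
P (power) has dimensions [L^2 M T^-3].

Left side: [I^-2 L^2 M T^-3]
Right side: [I^-2 L^2 M T^-3]

Both sides have the same dimensions, so the equation is dimensionally consistent.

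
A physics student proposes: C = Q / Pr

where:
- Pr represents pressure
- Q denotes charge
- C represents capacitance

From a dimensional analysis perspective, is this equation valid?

No

Pr (pressure) has dimensions [L^-1 M T^-2].
Q (charge) has dimensions [I T].
C (capacitance) has dimensions [I^2 L^-2 M^-1 T^4].

Left side: [I^2 L^-2 M^-1 T^4]
Right side: [I L M^-1 T^3]

The two sides have different dimensions, so the equation is NOT dimensionally consistent.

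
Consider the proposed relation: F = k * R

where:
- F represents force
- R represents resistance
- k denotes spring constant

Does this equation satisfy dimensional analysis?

No

F (force) has dimensions [L M T^-2].
R (resistance) has dimensions [I^-2 L^2 M T^-3].
k (spring constant) has dimensions [M T^-2].

Left side: [L M T^-2]
Right side: [I^-2 L^2 M^2 T^-5]

The two sides have different dimensions, so the equation is NOT dimensionally consistent.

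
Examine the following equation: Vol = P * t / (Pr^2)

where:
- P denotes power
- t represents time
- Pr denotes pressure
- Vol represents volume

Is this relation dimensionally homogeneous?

No

P (power) has dimensions [L^2 M T^-3].
t (time) has dimensions [T].
Pr (pressure) has dimensions [L^-1 M T^-2].
Vol (volume) has dimensions [L^3].

Left side: [L^3]
Right side: [L^4 M^-1 T^2]

The two sides have different dimensions, so the equation is NOT dimensionally consistent.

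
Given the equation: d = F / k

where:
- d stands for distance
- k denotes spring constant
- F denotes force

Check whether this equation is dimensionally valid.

Yes

d (distance) has dimensions [L].
k (spring constant) has dimensions [M T^-2].
F (force) has dimensions [L M T^-2].

Left side: [L]
Right side: [L]

Both sides have the same dimensions, so the equation is dimensionally consistent.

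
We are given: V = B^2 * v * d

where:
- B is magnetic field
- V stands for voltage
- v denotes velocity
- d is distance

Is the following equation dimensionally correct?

No

B (magnetic field) has dimensions [I^-1 M T^-2].
V (voltage) has dimensions [I^-1 L^2 M T^-3].
v (velocity) has dimensions [L T^-1].
d (distance) has dimensions [L].

Left side: [I^-1 L^2 M T^-3]
Right side: [I^-2 L^2 M^2 T^-5]

The two sides have different dimensions, so the equation is NOT dimensionally consistent.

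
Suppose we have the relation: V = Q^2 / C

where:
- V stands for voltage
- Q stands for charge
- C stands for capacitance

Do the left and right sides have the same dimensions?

No

V (voltage) has dimensions [I^-1 L^2 M T^-3].
Q (charge) has dimensions [I T].
C (capacitance) has dimensions [I^2 L^-2 M^-1 T^4].

Left side: [I^-1 L^2 M T^-3]
Right side: [L^2 M T^-2]

The two sides have different dimensions, so the equation is NOT dimensionally consistent.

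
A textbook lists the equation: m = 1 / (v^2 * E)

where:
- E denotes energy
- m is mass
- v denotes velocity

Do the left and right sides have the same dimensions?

No

E (energy) has dimensions [L^2 M T^-2].
m (mass) has dimensions [M].
v (velocity) has dimensions [L T^-1].

Left side: [M]
Right side: [L^-4 M^-1 T^4]

The two sides have different dimensions, so the equation is NOT dimensionally consistent.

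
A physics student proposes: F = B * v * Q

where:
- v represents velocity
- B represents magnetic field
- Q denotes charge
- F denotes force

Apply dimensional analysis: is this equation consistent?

Yes

v (velocity) has dimensions [L T^-1].
B (magnetic field) has dimensions [I^-1 M T^-2].
Q (charge) has dimensions [I T].
F (force) has dimensions [L M T^-2].

Left side: [L M T^-2]
Right side: [L M T^-2]

Both sides have the same dimensions, so the equation is dimensionally consistent.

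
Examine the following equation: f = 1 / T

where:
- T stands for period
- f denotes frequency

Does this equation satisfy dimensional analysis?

Yes

T (period) has dimensions [T].
f (frequency) has dimensions [T^-1].

Left side: [T^-1]
Right side: [T^-1]

Both sides have the same dimensions, so the equation is dimensionally consistent.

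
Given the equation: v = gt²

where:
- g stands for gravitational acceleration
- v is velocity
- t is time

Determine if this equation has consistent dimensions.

No

g (gravitational acceleration) has dimensions [L T^-2].
v (velocity) has dimensions [L T^-1].
t (time) has dimensions [T].

Left side: [L T^-1]
Right side: [L]

The two sides have different dimensions, so the equation is NOT dimensionally consistent.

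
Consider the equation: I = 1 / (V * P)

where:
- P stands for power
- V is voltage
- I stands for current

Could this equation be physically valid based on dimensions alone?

No

P (power) has dimensions [L^2 M T^-3].
V (voltage) has dimensions [I^-1 L^2 M T^-3].
I (current) has dimensions [I].

Left side: [I]
Right side: [I L^-4 M^-2 T^6]

The two sides have different dimensions, so the equation is NOT dimensionally consistent.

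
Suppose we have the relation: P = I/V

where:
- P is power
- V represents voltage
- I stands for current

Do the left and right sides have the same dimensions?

No

P (power) has dimensions [L^2 M T^-3].
V (voltage) has dimensions [I^-1 L^2 M T^-3].
I (current) has dimensions [I].

Left side: [L^2 M T^-3]
Right side: [I^2 L^-2 M^-1 T^3]

The two sides have different dimensions, so the equation is NOT dimensionally consistent.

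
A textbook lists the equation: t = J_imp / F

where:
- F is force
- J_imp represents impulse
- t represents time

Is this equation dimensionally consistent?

Yes

F (force) has dimensions [L M T^-2].
J_imp (impulse) has dimensions [L M T^-1].
t (time) has dimensions [T].

Left side: [T]
Right side: [T]

Both sides have the same dimensions, so the equation is dimensionally consistent.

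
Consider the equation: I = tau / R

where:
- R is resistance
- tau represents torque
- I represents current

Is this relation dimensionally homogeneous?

No

R (resistance) has dimensions [I^-2 L^2 M T^-3].
tau (torque) has dimensions [L^2 M T^-2].
I (current) has dimensions [I].

Left side: [I]
Right side: [I^2 T]

The two sides have different dimensions, so the equation is NOT dimensionally consistent.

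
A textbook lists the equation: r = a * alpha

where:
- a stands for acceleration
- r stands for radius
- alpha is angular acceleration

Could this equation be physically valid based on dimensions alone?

No

a (acceleration) has dimensions [L T^-2].
r (radius) has dimensions [L].
alpha (angular acceleration) has dimensions [T^-2].

Left side: [L]
Right side: [L T^-4]

The two sides have different dimensions, so the equation is NOT dimensionally consistent.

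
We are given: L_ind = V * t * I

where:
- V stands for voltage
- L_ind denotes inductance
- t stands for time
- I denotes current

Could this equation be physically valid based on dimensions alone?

No

V (voltage) has dimensions [I^-1 L^2 M T^-3].
L_ind (inductance) has dimensions [I^-2 L^2 M T^-2].
t (time) has dimensions [T].
I (current) has dimensions [I].

Left side: [I^-2 L^2 M T^-2]
Right side: [L^2 M T^-2]

The two sides have different dimensions, so the equation is NOT dimensionally consistent.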